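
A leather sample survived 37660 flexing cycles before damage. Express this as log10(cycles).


4.58


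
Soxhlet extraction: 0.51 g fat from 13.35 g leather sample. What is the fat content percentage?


Fat content = 0.51 / 13.35 x 100
Fat = 3.8%


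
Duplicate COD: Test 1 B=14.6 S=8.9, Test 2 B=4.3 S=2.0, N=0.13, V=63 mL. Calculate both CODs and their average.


COD1 = 94.1 mg/L
COD2 = 38.0 mg/L
Average = 66.1 mg/L

COD1 = (14.6 - 8.9) x 0.13 x 8000 / 63 = 94.1 mg/L
COD2 = (4.3 - 2.0) x 0.13 x 8000 / 63 = 38.0 mg/L
Average = (94.1 + 38.0) / 2 = 66.1 mg/L


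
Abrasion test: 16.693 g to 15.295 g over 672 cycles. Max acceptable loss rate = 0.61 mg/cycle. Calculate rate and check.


Rate = 2.080 mg/cycle
Passes: No

Loss = 16.693 - 15.295 = 1.398 g
Rate = 1.398 g / 672 cycles x 1000 = 2.080 mg/cycle
Max = 0.61 mg/cycle
Passes: No


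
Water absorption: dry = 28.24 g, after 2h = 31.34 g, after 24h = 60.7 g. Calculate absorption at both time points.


2h absorption = 11.0%
24h absorption = 114.9%

WA (2h) = (31.34 - 28.24) / 28.24 x 100 = 11.0%
WA (24h) = (60.7 - 28.24) / 28.24 x 100 = 114.9%


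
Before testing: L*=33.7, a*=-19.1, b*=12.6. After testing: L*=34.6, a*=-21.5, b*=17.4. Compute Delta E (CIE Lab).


dL = 34.6 - 33.7 = 0.9
da = -21.5 - (-19.1) = -2.4
db = 17.4 - 12.6 = 4.8
dE = sqrt((0.9)^2 + (-2.4)^2 + (4.8)^2) = 5.44


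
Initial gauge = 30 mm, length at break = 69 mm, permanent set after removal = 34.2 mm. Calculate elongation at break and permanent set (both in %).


Elongation at break = 130.0%
Permanent set = 14.0%

Elongation at break = (69 - 30) / 30 x 100 = 130.0%
Permanent set = (34.2 - 30) / 30 x 100 = 14.0%


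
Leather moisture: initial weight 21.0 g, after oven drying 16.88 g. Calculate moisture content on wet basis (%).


19.6%


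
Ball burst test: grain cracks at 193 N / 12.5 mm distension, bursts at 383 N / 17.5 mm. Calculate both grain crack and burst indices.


Crack index = 15.4 N/mm
Burst index = 21.9 N/mm

Crack index = 193 / 12.5 = 15.4 N/mm
Burst index = 383 / 17.5 = 21.9 N/mm


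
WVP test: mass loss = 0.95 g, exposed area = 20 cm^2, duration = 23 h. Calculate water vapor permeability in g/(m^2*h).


WVP = mass_loss / (area x time) x 10000
WVP = 0.95 / (20 x 23) x 10000
WVP = 0.95 / 460 x 10000 = 20.65 g/(m^2*h)


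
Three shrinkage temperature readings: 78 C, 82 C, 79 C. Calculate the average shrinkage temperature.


Average = (78 + 82 + 79) / 3
Average = 239 / 3 = 79.7 C


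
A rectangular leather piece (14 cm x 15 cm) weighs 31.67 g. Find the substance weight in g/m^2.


Area = 14 x 15 = 210 cm^2
SW = 31.67 / 210 x 10000 = 1508.1 g/m^2


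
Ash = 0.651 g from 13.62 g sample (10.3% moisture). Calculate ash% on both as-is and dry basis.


As-is ash% = 0.651 / 13.62 x 100 = 4.78%
Dry mass = 13.62 x (100 - 10.3) / 100 = 12.21714 g
Dry-basis ash% = 0.651 / 12.21714 x 100 = 5.33%


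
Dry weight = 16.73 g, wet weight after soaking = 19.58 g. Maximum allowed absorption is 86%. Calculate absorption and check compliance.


Absorption = 17.0%
Compliant: Yes


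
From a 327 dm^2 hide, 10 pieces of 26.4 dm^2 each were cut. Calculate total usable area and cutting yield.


Total usable = 10 x 26.4 = 264.0 dm^2
Yield = 264.0 / 327 x 100 = 80.7%


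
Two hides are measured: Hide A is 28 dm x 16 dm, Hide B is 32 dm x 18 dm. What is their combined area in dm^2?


1024 dm^2

Hide A area = 28 x 16 = 448 dm^2
Hide B area = 32 x 18 = 576 dm^2
Total = 448 + 576 = 1024 dm^2


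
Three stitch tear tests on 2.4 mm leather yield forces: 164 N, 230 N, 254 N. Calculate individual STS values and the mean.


STS1 = 68.3 N/mm
STS2 = 95.8 N/mm
STS3 = 105.8 N/mm
Mean = 90.0 N/mm


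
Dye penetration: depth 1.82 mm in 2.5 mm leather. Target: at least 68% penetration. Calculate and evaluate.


Penetration = 72.8%
Meets target: Yes

Penetration = 1.82 / 2.5 x 100 = 72.8%
Target: 68%
Meets target: Yes


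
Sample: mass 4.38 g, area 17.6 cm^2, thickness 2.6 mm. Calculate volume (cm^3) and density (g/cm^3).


Thickness in cm = 2.6 / 10 = 0.26 cm
Volume = 17.6 x 0.26 = 4.576 cm^3
Density = 4.38 / 4.576 = 0.957 g/cm^3


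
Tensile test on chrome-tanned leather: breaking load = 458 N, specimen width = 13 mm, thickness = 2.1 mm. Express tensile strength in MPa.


16.78 MPa

Cross-section = 13 x 2.1 = 27.3 mm^2
TS = 458 / 27.3 = 16.78 MPa
(1 N/mm^2 = 1 MPa)


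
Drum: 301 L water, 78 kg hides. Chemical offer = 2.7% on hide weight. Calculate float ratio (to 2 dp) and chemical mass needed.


Float ratio = 301 / 78 = 3.86
Chemical = 78 x 2.7 / 100 = 2.106 kg


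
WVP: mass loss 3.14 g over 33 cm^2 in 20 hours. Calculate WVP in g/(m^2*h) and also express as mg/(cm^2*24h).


WVP = 47.58 g/(m^2*h)
Daily rate = 114.18 mg/(cm^2*24h)

WVP = 3.14 / (33 x 20) x 10000 = 47.58 g/(m^2*h)
Mass loss in mg = 3.14 x 1000 = 3140 mg
Per cm^2 per 24h in mg: 3140 x 24 / (33 x 20) = 75360 / 660 = 114.18 mg/(cm^2*24h)


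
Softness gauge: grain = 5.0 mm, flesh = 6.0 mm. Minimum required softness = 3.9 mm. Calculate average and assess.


Average softness = 5.50 mm
Meets requirement: Yes


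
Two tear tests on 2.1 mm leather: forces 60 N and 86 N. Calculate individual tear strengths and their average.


Tear 1 = 60 / 2.1 = 28.6 N/mm
Tear 2 = 86 / 2.1 = 41.0 N/mm
Average = (28.6 + 41.0) / 2 = 34.8 N/mm


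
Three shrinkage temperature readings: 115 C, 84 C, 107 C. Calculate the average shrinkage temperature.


102.0 C

Average = (115 + 84 + 107) / 3
Average = 306 / 3 = 102.0 C


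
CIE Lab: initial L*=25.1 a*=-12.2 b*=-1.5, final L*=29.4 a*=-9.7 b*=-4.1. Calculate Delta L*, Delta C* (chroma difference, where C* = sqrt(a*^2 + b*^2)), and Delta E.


Delta L* = 29.4 - 25.1 = 4.3
C1* = sqrt((-12.2)^2 + (-1.5)^2) = 12.292
C2* = sqrt((-9.7)^2 + (-4.1)^2) = 10.531
Delta C* = 10.531 - 12.292 = -1.76
Delta E = sqrt((4.3)^2 + (2.5)^2 + (-2.6)^2) = 5.61


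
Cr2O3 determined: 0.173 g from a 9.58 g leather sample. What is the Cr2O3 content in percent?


Cr2O3% = 0.173 / 9.58 x 100
Cr2O3% = 1.81%


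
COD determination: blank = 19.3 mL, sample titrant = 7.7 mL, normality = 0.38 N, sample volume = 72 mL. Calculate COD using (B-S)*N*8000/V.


COD = (19.3 - 7.7) x 0.38 x 8000 / 72
COD = 11.6 x 0.38 x 8000 / 72
COD = 489.8 mg/L


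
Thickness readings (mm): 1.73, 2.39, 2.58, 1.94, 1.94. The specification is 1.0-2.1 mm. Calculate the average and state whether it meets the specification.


Average = 2.12 mm
Within specification: No


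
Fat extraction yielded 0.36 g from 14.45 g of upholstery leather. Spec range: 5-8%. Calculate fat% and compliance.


Fat% = 0.36 / 14.45 x 100 = 2.5%
Spec range: 5-8%
Compliant: No


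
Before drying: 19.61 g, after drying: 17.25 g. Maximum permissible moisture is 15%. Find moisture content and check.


Moisture content = 12.0%
Acceptable: Yes

MC = (19.61 - 17.25) / 19.61 x 100 = 12.0%
Maximum: 15%
Acceptable: Yes


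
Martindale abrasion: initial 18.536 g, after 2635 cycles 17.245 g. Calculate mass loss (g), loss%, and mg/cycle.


Mass loss = 1.291 g
Loss = 6.96%
Rate = 0.490 mg/cycle


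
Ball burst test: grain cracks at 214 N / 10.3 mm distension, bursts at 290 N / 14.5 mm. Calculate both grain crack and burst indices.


Crack index = 214 / 10.3 = 20.8 N/mm
Burst index = 290 / 14.5 = 20.0 N/mm


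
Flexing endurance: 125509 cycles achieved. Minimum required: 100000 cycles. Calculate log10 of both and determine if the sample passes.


log10(125509) = 5.10
log10(100000) = 5.00
Passes: Yes


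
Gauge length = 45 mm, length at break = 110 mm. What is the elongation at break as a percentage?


Extension = 110 - 45 = 65 mm
Elongation = 65 / 45 x 100 = 144.4%


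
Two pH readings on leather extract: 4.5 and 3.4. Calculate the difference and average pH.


Difference = |4.5 - 3.4| = 1.1
Average = (4.5 + 3.4) / 2 = 3.95


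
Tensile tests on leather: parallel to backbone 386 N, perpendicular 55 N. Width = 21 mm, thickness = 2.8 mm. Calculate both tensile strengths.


Area = 21 x 2.8 = 58.8 mm^2
TS (parallel) = 386 / 58.8 = 6.56 N/mm^2
TS (perpendicular) = 55 / 58.8 = 0.94 N/mm^2


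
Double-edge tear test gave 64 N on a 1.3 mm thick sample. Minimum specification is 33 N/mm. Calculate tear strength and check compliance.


Tear strength = 49.2 N/mm
Compliant: Yes

Tear strength = 64 / 1.3 = 49.2 N/mm
Required minimum = 33 N/mm
Compliant: Yes


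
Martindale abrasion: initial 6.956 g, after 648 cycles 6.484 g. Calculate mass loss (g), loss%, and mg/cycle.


Loss = 6.956 - 6.484 = 0.472 g
Loss% = 0.472 / 6.956 x 100 = 6.79%
Rate = 0.472 / 648 x 1000 = 0.728 mg/cycle


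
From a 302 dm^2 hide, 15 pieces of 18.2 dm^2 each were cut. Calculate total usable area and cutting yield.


Usable area = 273.0 dm^2
Yield = 90.4%

Total usable = 15 x 18.2 = 273.0 dm^2
Yield = 273.0 / 302 x 100 = 90.4%


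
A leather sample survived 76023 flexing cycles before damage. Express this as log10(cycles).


log10(76023) = 4.88


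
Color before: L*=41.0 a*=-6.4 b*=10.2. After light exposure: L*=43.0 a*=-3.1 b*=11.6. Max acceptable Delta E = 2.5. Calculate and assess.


dL = 2.0, da = 3.3, db = 1.4
dE = sqrt((2.0)^2 + (3.3)^2 + (1.4)^2) = 4.10
Max = 2.5
Passes: No


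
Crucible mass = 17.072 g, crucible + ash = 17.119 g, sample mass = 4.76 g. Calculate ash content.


Ash mass = 0.047 g
Ash content = 0.99%


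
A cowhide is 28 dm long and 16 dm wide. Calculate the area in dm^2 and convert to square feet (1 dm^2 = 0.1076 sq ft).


448 dm^2
48.20 sq ft


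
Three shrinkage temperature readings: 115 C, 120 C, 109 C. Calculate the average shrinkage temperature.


Average = (115 + 120 + 109) / 3
Average = 344 / 3 = 114.7 C


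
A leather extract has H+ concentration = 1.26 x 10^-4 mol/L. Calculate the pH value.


pH = 3.90


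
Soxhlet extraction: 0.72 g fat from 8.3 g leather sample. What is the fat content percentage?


8.7%


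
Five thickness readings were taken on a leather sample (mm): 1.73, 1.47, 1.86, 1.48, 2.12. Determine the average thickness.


Sum = 1.73 + 1.47 + 1.86 + 1.48 + 2.12 = 8.66
Average = 8.66 / 5 = 1.73 mm


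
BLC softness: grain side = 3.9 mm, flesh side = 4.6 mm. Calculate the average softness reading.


4.25 mm

Average = (3.9 + 4.6) / 2
Average = 4.25 mm


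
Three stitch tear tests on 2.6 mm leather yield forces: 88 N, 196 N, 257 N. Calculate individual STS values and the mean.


STS1 = 88 / 2.6 = 33.8 N/mm
STS2 = 196 / 2.6 = 75.4 N/mm
STS3 = 257 / 2.6 = 98.8 N/mm
Mean = (33.8 + 75.4 + 98.8) / 3 = 69.3 N/mm


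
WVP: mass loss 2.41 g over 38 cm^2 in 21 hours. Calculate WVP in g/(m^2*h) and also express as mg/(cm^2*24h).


WVP = 2.41 / (38 x 21) x 10000 = 30.20 g/(m^2*h)
Mass loss in mg = 2.41 x 1000 = 2410 mg
Per cm^2 per 24h in mg: 2410 x 24 / (38 x 21) = 57840 / 798 = 72.48 mg/(cm^2*24h)


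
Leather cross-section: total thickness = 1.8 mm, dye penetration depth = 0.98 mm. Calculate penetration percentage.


Penetration% = 0.98 / 1.8 x 100
Penetration = 54.4%


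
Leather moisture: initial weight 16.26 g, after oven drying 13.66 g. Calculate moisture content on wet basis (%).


16.0%


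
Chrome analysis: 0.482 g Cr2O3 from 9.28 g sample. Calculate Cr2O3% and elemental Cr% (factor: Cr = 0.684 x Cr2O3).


Cr2O3% = 0.482 / 9.28 x 100 = 5.19%
Cr% = 5.19 x 0.684 = 3.55%


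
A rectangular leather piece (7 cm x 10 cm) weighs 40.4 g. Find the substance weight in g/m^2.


Area = 7 x 10 = 70 cm^2
SW = 40.4 / 70 x 10000 = 5771.4 g/m^2


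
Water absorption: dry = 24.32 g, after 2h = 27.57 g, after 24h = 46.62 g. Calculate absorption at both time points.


WA (2h) = (27.57 - 24.32) / 24.32 x 100 = 13.4%
WA (24h) = (46.62 - 24.32) / 24.32 x 100 = 91.7%


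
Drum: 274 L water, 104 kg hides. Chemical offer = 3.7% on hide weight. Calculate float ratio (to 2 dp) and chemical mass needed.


Float ratio = 274 / 104 = 2.63
Chemical = 104 x 3.7 / 100 = 3.848 kg


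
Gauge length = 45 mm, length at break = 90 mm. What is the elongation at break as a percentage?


Extension = 90 - 45 = 45 mm
Elongation = 45 / 45 x 100 = 100.0%


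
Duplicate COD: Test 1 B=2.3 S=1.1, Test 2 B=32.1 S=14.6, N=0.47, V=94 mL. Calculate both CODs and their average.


COD1 = (2.3 - 1.1) x 0.47 x 8000 / 94 = 48.0 mg/L
COD2 = (32.1 - 14.6) x 0.47 x 8000 / 94 = 700.0 mg/L
Average = (48.0 + 700.0) / 2 = 374.0 mg/L


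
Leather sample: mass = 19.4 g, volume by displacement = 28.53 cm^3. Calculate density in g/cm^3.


0.680 g/cm^3


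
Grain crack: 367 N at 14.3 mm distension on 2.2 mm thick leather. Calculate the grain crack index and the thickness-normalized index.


Crack index = 367 / 14.3 = 25.7 N/mm
Normalized = 25.7 / 2.2 = 11.7 N/mm per mm


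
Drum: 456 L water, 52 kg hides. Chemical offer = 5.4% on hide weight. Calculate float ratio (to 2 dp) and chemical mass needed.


Float ratio = 8.77
Chemical needed = 2.808 kg


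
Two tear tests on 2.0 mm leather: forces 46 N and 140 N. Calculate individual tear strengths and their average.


Tear 1 = 23.0 N/mm
Tear 2 = 70.0 N/mm
Average = 46.5 N/mm


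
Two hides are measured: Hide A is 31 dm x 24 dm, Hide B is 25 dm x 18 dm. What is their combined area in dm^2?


Hide A area = 31 x 24 = 744 dm^2
Hide B area = 25 x 18 = 450 dm^2
Total = 744 + 450 = 1194 dm^2


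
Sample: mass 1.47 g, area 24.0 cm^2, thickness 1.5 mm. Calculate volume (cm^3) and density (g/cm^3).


Thickness in cm = 1.5 / 10 = 0.15 cm
Volume = 24.0 x 0.15 = 3.600 cm^3
Density = 1.47 / 3.600 = 0.408 g/cm^3


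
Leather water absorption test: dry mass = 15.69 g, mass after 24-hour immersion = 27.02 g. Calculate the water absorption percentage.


Water absorbed = 27.02 - 15.69 = 11.33 g
WA% = 11.33 / 15.69 x 100 = 72.2%


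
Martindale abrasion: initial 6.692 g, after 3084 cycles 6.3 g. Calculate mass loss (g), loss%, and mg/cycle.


Mass loss = 0.392 g
Loss = 5.86%
Rate = 0.127 mg/cycle


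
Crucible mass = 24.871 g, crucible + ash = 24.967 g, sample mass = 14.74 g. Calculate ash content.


Ash mass = 0.096 g
Ash content = 0.65%

Ash mass = 24.967 - 24.871 = 0.096 g
Ash% = 0.096 / 14.74 x 100 = 0.65%


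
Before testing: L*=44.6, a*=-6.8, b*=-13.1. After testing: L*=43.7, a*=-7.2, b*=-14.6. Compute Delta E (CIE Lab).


dL = 43.7 - 44.6 = -0.9
da = -7.2 - (-6.8) = -0.4
db = -14.6 - (-13.1) = -1.5
dE = sqrt((-0.9)^2 + (-0.4)^2 + (-1.5)^2) = 1.79


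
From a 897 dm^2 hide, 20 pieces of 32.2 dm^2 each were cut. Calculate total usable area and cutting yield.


Usable area = 644.0 dm^2
Yield = 71.8%

Total usable = 20 x 32.2 = 644.0 dm^2
Yield = 644.0 / 897 x 100 = 71.8%


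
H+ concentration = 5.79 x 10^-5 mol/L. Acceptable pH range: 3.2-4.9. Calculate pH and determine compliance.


pH = 4.24
Compliant: Yes

pH = -log10(5.79 x 10^-5) = 4.24
Range: 3.2 to 4.9
Compliant: Yes


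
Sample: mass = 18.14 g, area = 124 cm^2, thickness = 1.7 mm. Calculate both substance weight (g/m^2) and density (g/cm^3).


Substance weight = 1462.9 g/m^2
Density = 0.861 g/cm^3

SW = 18.14 / 124 x 10000 = 1462.9 g/m^2
Volume = 124 x 1.7 / 10 = 21.08 cm^3
Density = 18.14 / 21.08 = 0.861 g/cm^3


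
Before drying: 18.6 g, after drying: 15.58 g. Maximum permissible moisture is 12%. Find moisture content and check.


MC = (18.6 - 15.58) / 18.6 x 100 = 16.2%
Maximum: 12%
Acceptable: No


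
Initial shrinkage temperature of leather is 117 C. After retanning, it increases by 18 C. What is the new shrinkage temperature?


135 C


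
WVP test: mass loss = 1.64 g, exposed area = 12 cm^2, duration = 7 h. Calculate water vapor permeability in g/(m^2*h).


195.24 g/(m^2*h)


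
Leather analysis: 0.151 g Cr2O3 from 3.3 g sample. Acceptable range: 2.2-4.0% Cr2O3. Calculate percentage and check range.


Cr2O3% = 0.151 / 3.3 x 100 = 4.58%
Acceptable range: 2.2 to 4.0%
Within range: No


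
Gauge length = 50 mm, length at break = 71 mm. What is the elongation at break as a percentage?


42.0%


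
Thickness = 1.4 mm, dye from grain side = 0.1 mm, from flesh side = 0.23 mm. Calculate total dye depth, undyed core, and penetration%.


Total dyed = 0.33 mm
Undyed core = 1.07 mm
Penetration = 23.6%

Total dyed = 0.1 + 0.23 = 0.33 mm
Undyed core = 1.4 - 0.33 = 1.07 mm
Penetration = 0.33 / 1.4 x 100 = 23.6%


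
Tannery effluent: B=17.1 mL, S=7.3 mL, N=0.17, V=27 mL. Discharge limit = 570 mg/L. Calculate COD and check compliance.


COD = 493.6 mg/L
Compliant: Yes

COD = (17.1 - 7.3) x 0.17 x 8000 / 27 = 493.6 mg/L
Limit: 570 mg/L
Compliant: Yes


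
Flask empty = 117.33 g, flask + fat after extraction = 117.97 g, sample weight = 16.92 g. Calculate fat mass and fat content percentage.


Fat mass = 0.64 g
Fat content = 3.8%

Fat mass = 117.97 - 117.33 = 0.64 g
Fat% = 0.64 / 16.92 x 100 = 3.8%


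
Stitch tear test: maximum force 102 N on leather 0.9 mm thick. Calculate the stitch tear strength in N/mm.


Stitch tear strength = force / thickness
STS = 102 / 0.9 = 113.3 N/mm


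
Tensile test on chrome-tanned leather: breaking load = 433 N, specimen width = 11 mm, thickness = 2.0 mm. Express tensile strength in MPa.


19.68 MPa


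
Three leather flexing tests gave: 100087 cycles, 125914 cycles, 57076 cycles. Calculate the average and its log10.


Average = (100087 + 125914 + 57076) / 3 = 94359 cycles
log10(94359) = 4.97


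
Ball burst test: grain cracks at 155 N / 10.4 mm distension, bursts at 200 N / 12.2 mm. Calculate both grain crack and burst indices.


Crack index = 155 / 10.4 = 14.9 N/mm
Burst index = 200 / 12.2 = 16.4 N/mm


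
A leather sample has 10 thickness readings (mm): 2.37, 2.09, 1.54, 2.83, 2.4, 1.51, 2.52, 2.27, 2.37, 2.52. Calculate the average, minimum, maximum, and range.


Average = 2.24 mm
Min = 1.51 mm
Max = 2.83 mm
Range = 1.32 mm

Sum = 22.42
Average = 22.42 / 10 = 2.24 mm
Minimum = 1.51 mm
Maximum = 2.83 mm
Range = 2.83 - 1.51 = 1.32 mm


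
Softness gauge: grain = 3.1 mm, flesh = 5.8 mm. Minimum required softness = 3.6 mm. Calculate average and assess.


Average softness = 4.45 mm
Meets requirement: Yes

Average = (3.1 + 5.8) / 2 = 4.45 mm
Minimum = 3.6 mm
Meets requirement: Yes


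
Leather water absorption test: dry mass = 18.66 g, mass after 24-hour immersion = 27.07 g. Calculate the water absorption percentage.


Water absorbed = 27.07 - 18.66 = 8.41 g
WA% = 8.41 / 18.66 x 100 = 45.1%


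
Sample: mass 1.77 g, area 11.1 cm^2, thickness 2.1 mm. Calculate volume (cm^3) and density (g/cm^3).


Thickness in cm = 2.1 / 10 = 0.21 cm
Volume = 11.1 x 0.21 = 2.331 cm^3
Density = 1.77 / 2.331 = 0.759 g/cm^3


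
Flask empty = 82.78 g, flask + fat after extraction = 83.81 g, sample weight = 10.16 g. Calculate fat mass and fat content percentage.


Fat mass = 83.81 - 82.78 = 1.03 g
Fat% = 1.03 / 10.16 x 100 = 10.1%


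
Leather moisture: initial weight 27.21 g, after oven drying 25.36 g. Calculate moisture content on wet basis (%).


Moisture = 27.21 - 25.36 = 1.85 g
MC = 1.85 / 27.21 x 100 = 6.8%


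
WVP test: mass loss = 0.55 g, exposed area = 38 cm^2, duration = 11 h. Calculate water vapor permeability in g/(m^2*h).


WVP = mass_loss / (area x time) x 10000
WVP = 0.55 / (38 x 11) x 10000
WVP = 0.55 / 418 x 10000 = 13.16 g/(m^2*h)


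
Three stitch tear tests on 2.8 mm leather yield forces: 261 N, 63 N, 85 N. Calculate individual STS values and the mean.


STS1 = 261 / 2.8 = 93.2 N/mm
STS2 = 63 / 2.8 = 22.5 N/mm
STS3 = 85 / 2.8 = 30.4 N/mm
Mean = (93.2 + 22.5 + 30.4) / 3 = 48.7 N/mm


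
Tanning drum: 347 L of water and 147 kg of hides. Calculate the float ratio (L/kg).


2.4

Float ratio = water / hide weight
Ratio = 347 / 147 = 2.4


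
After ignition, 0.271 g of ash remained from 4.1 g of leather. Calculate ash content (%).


6.61%


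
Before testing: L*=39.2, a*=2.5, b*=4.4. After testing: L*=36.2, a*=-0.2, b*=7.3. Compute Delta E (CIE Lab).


Delta E = 4.97

dL = 36.2 - 39.2 = -3.0
da = -0.2 - 2.5 = -2.7
db = 7.3 - 4.4 = 2.9
dE = sqrt((-3.0)^2 + (-2.7)^2 + (2.9)^2) = 4.97


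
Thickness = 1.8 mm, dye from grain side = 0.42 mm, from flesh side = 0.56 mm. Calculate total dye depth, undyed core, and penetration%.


Total dyed = 0.42 + 0.56 = 0.98 mm
Undyed core = 1.8 - 0.98 = 0.82 mm
Penetration = 0.98 / 1.8 x 100 = 54.4%


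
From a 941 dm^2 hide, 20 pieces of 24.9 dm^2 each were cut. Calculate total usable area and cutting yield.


Total usable = 20 x 24.9 = 498.0 dm^2
Yield = 498.0 / 941 x 100 = 52.9%


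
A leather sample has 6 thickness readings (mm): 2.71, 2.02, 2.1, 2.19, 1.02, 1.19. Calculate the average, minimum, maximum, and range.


Sum = 11.23
Average = 11.23 / 6 = 1.87 mm
Minimum = 1.02 mm
Maximum = 2.71 mm
Range = 2.71 - 1.02 = 1.69 mm


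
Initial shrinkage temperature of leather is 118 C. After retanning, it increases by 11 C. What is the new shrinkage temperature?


129 C

New Ts = 118 + 11 = 129 C


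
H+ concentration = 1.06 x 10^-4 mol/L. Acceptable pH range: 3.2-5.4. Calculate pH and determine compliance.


pH = -log10(1.06 x 10^-4) = 3.97
Range: 3.2 to 5.4
Compliant: Yes


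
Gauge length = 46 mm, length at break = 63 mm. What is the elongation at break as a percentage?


Extension = 63 - 46 = 17 mm
Elongation = 17 / 46 x 100 = 37.0%


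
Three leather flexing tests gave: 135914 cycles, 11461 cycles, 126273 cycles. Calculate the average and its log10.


Average = (135914 + 11461 + 126273) / 3 = 91216 cycles
log10(91216) = 4.96


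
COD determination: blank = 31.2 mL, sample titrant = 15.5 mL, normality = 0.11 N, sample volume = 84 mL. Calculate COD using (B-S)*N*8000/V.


COD = (31.2 - 15.5) x 0.11 x 8000 / 84
COD = 15.7 x 0.11 x 8000 / 84
COD = 164.5 mg/L


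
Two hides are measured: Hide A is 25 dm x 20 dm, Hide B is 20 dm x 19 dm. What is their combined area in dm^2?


Hide A area = 25 x 20 = 500 dm^2
Hide B area = 20 x 19 = 380 dm^2
Total = 500 + 380 = 880 dm^2


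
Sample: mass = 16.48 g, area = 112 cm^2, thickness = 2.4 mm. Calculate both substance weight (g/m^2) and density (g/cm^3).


SW = 16.48 / 112 x 10000 = 1471.4 g/m^2
Volume = 112 x 2.4 / 10 = 26.88 cm^3
Density = 16.48 / 26.88 = 0.613 g/cm^3


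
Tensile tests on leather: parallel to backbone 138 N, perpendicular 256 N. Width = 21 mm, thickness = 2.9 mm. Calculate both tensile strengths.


Area = 21 x 2.9 = 60.9 mm^2
TS (parallel) = 138 / 60.9 = 2.27 N/mm^2
TS (perpendicular) = 256 / 60.9 = 4.20 N/mm^2


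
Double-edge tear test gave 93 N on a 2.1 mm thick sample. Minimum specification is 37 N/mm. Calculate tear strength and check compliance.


Tear strength = 93 / 2.1 = 44.3 N/mm
Required minimum = 37 N/mm
Compliant: Yes


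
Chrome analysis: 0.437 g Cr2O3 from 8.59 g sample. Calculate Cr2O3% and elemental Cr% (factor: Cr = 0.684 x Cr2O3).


Cr2O3% = 0.437 / 8.59 x 100 = 5.09%
Cr% = 5.09 x 0.684 = 3.48%


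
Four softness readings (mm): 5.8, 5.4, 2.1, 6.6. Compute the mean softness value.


Sum = 5.8 + 5.4 + 2.1 + 6.6
Mean = 19.9 / 4 = 4.98 mm


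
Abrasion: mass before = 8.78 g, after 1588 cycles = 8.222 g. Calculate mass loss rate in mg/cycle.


Mass loss = 8.78 - 8.222 = 0.558 g
Rate = 0.558 / 1588 x 1000 = 0.351 mg/cycle


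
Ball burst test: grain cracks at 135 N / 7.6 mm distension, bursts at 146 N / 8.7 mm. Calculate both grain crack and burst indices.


Crack index = 17.8 N/mm
Burst index = 16.8 N/mm

Crack index = 135 / 7.6 = 17.8 N/mm
Burst index = 146 / 8.7 = 16.8 N/mm


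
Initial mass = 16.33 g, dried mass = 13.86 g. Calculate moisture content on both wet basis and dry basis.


Moisture lost = 16.33 - 13.86 = 2.47 g
Wet basis MC = 2.47 / 16.33 x 100 = 15.1%
Dry basis MC = 2.47 / 13.86 x 100 = 17.8%


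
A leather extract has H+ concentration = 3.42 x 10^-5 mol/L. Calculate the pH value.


pH = 4.47


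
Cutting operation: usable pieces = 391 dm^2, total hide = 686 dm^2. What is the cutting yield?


Yield = usable / total x 100
Yield = 391 / 686 x 100 = 57.0%


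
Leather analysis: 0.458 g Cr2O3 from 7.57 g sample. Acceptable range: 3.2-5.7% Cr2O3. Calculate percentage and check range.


Cr2O3% = 0.458 / 7.57 x 100 = 6.05%
Acceptable range: 3.2 to 5.7%
Within range: No


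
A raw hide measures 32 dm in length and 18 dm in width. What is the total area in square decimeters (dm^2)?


Area = length x width
Area = 32 x 18 = 576 dm^2


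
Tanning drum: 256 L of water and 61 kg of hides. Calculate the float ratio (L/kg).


4.2

Float ratio = water / hide weight
Ratio = 256 / 61 = 4.2


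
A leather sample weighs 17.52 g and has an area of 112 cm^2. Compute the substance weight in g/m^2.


1564.3 g/m^2

Substance weight = mass / area x 10000
SW = 17.52 / 112 x 10000
SW = 1564.3 g/m^2


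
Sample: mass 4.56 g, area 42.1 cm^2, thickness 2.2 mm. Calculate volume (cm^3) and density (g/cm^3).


Thickness in cm = 2.2 / 10 = 0.22 cm
Volume = 42.1 x 0.22 = 9.262 cm^3
Density = 4.56 / 9.262 = 0.492 g/cm^3


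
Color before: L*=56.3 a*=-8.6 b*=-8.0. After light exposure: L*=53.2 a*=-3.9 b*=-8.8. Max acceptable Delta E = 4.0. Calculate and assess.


Delta E = 5.69
Passes: No


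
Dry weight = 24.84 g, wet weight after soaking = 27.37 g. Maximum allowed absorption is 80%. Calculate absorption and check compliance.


WA = (27.37 - 24.84) / 24.84 x 100 = 10.2%
Maximum allowed: 80%
Compliant: Yes


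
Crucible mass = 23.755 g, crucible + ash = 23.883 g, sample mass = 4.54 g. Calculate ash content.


Ash mass = 0.128 g
Ash content = 2.82%


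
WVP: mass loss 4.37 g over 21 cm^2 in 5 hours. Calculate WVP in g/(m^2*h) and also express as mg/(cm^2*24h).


WVP = 4.37 / (21 x 5) x 10000 = 416.19 g/(m^2*h)
Mass loss in mg = 4.37 x 1000 = 4370 mg
Per cm^2 per 24h in mg: 4370 x 24 / (21 x 5) = 104880 / 105 = 998.86 mg/(cm^2*24h)


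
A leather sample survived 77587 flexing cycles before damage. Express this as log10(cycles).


log10(77587) = 4.89


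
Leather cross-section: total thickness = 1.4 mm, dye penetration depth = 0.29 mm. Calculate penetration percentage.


20.7%

Penetration% = 0.29 / 1.4 x 100
Penetration = 20.7%


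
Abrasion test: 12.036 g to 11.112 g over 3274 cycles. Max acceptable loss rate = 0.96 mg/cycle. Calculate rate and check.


Rate = 0.282 mg/cycle
Passes: Yes


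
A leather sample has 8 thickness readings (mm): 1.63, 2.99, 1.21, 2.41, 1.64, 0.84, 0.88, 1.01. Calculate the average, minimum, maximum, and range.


Average = 1.58 mm
Min = 0.84 mm
Max = 2.99 mm
Range = 2.15 mm

Sum = 12.61
Average = 12.61 / 8 = 1.58 mm
Minimum = 0.84 mm
Maximum = 2.99 mm
Range = 2.99 - 0.84 = 2.15 mm


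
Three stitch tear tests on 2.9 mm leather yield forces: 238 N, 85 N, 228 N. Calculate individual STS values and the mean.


STS1 = 82.1 N/mm
STS2 = 29.3 N/mm
STS3 = 78.6 N/mm
Mean = 63.3 N/mm


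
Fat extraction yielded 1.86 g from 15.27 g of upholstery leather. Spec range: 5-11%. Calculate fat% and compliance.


Fat content = 12.2%
Compliant: No


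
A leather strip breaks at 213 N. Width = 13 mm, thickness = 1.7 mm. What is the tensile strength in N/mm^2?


9.64 N/mm^2

Cross-sectional area = 13 x 1.7 = 22.1 mm^2
Tensile strength = 213 / 22.1 = 9.64 N/mm^2


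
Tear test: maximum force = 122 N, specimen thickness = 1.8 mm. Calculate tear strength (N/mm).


Tear strength = force / thickness
Tear = 122 / 1.8 = 67.8 N/mm


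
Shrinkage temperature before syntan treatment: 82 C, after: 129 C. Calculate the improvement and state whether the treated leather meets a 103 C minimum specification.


Improvement = 129 - 82 = 47 C
Spec check: 129 C >= 103 C? Yes


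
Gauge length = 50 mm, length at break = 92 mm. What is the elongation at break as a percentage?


Extension = 92 - 50 = 42 mm
Elongation = 42 / 50 x 100 = 84.0%


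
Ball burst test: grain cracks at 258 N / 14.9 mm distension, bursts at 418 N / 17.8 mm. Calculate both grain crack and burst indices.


Crack index = 17.3 N/mm
Burst index = 23.5 N/mm


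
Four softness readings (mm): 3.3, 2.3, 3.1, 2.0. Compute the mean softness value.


Sum = 3.3 + 2.3 + 3.1 + 2.0
Mean = 10.7 / 4 = 2.68 mm


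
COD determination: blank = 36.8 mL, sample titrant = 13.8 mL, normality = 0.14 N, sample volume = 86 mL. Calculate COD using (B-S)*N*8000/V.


299.5 mg/L

COD = (36.8 - 13.8) x 0.14 x 8000 / 86
COD = 23.0 x 0.14 x 8000 / 86
COD = 299.5 mg/L


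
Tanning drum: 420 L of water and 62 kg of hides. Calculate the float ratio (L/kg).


6.8

Float ratio = water / hide weight
Ratio = 420 / 62 = 6.8


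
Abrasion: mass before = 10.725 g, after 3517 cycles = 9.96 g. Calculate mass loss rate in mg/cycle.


0.218 mg/cycle

Mass loss = 10.725 - 9.96 = 0.765 g
Rate = 0.765 / 3517 x 1000 = 0.218 mg/cycle


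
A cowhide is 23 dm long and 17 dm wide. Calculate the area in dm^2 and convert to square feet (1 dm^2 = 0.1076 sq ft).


391 dm^2
42.07 sq ft


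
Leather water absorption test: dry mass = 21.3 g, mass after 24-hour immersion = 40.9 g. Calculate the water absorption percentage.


Water absorbed = 40.9 - 21.3 = 19.60 g
WA% = 19.60 / 21.3 x 100 = 92.0%


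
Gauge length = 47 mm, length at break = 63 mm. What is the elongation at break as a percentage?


34.0%


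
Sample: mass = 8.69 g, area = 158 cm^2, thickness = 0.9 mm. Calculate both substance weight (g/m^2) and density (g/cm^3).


Substance weight = 550.0 g/m^2
Density = 0.611 g/cm^3

SW = 8.69 / 158 x 10000 = 550.0 g/m^2
Volume = 158 x 0.9 / 10 = 14.22 cm^3
Density = 8.69 / 14.22 = 0.611 g/cm^3


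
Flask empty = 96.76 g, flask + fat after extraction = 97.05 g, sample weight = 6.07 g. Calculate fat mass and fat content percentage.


Fat mass = 97.05 - 96.76 = 0.29 g
Fat% = 0.29 / 6.07 x 100 = 4.8%


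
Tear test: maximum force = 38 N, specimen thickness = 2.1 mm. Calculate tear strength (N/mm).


18.1 N/mm

Tear strength = force / thickness
Tear = 38 / 2.1 = 18.1 N/mm


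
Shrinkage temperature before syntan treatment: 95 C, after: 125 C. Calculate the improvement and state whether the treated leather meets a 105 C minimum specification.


Improvement = 125 - 95 = 30 C
Spec check: 125 C >= 105 C? Yes


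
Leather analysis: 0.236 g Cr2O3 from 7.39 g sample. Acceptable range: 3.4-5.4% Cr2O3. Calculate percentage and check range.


Cr2O3 = 3.19%
Within range: No


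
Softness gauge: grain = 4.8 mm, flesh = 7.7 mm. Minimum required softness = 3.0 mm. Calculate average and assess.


Average softness = 6.25 mm
Meets requirement: Yes


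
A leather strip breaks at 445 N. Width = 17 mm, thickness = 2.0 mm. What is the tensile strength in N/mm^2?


13.09 N/mm^2


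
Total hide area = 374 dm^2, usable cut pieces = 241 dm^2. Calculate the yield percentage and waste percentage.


Yield = 64.4%
Waste = 35.6%


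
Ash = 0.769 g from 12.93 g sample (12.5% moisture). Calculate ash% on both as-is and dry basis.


As-is ash = 5.95%
Dry-basis ash = 6.80%

As-is ash% = 0.769 / 12.93 x 100 = 5.95%
Dry mass = 12.93 x (100 - 12.5) / 100 = 11.31375 g
Dry-basis ash% = 0.769 / 11.31375 x 100 = 6.80%


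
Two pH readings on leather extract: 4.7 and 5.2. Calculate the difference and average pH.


Difference = |4.7 - 5.2| = 0.5
Average = (4.7 + 5.2) / 2 = 4.95


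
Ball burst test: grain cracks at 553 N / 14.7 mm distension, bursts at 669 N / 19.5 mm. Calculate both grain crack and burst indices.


Crack index = 37.6 N/mm
Burst index = 34.3 N/mm


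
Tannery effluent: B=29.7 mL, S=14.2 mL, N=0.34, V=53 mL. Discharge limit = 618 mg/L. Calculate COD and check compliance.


COD = (29.7 - 14.2) x 0.34 x 8000 / 53 = 795.5 mg/L
Limit: 618 mg/L
Compliant: No


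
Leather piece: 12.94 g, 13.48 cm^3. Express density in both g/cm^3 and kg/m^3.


Density = 12.94 / 13.48 = 0.960 g/cm^3
Convert: 0.960 x 1000 = 960 kg/m^3


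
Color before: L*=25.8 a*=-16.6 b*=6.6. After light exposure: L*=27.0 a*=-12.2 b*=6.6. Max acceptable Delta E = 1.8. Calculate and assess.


dL = 1.2, da = 4.4, db = 0.0
dE = sqrt((1.2)^2 + (4.4)^2 + (0.0)^2) = 4.56
Max = 1.8
Passes: No


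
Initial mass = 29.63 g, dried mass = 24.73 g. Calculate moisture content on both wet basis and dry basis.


Wet basis = 16.5%
Dry basis = 19.8%

Moisture lost = 29.63 - 24.73 = 4.90 g
Wet basis MC = 4.90 / 29.63 x 100 = 16.5%
Dry basis MC = 4.90 / 24.73 x 100 = 19.8%


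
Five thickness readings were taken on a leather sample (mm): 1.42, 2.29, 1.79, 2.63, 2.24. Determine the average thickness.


2.07 mm

Sum = 1.42 + 2.29 + 1.79 + 2.63 + 2.24 = 10.37
Average = 10.37 / 5 = 2.07 mm


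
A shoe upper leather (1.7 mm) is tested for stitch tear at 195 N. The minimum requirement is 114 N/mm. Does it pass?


STS = 195 / 1.7 = 114.7 N/mm
Minimum required: 114 N/mm
Passes: Yes


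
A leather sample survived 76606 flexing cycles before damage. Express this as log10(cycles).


4.88


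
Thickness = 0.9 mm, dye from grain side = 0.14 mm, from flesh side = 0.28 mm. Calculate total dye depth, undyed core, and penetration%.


Total dyed = 0.14 + 0.28 = 0.42 mm
Undyed core = 0.9 - 0.42 = 0.48 mm
Penetration = 0.42 / 0.9 x 100 = 46.7%


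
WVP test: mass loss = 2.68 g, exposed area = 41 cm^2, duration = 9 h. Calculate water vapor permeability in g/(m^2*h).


WVP = mass_loss / (area x time) x 10000
WVP = 2.68 / (41 x 9) x 10000
WVP = 2.68 / 369 x 10000 = 72.63 g/(m^2*h)


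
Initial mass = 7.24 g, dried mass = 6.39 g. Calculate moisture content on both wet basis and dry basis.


Wet basis = 11.7%
Dry basis = 13.3%


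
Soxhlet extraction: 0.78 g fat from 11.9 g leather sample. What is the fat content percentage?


Fat content = 0.78 / 11.9 x 100
Fat = 6.6%


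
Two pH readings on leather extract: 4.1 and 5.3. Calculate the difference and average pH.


Difference = 1.2
Average pH = 4.70

Difference = |4.1 - 5.3| = 1.2
Average = (4.1 + 5.3) / 2 = 4.70


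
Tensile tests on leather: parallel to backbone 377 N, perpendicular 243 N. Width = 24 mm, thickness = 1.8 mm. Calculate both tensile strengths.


Area = 24 x 1.8 = 43.2 mm^2
TS (parallel) = 377 / 43.2 = 8.73 N/mm^2
TS (perpendicular) = 243 / 43.2 = 5.63 N/mm^2


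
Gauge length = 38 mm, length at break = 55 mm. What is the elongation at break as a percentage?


44.7%


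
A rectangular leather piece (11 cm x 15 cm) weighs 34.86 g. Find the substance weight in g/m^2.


2112.7 g/m^2


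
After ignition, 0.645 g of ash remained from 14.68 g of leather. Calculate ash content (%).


4.39%

Ash% = 0.645 / 14.68 x 100
Ash% = 4.39%


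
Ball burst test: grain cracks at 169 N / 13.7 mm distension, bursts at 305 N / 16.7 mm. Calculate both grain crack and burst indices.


Crack index = 12.3 N/mm
Burst index = 18.3 N/mm


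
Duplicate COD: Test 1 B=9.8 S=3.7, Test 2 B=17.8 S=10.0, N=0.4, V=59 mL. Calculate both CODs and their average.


COD1 = (9.8 - 3.7) x 0.4 x 8000 / 59 = 330.8 mg/L
COD2 = (17.8 - 10.0) x 0.4 x 8000 / 59 = 423.1 mg/L
Average = (330.8 + 423.1) / 2 = 377.0 mg/L


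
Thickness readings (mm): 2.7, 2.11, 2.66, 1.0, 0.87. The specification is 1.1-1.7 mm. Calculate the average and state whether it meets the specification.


Sum = 9.34
Average = 9.34 / 5 = 1.87 mm
Specification range: 1.1 to 1.7 mm
Within spec: No


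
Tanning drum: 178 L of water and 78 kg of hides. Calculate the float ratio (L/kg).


Float ratio = water / hide weight
Ratio = 178 / 78 = 2.3


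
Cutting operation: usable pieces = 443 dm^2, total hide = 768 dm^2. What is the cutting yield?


57.7%

Yield = usable / total x 100
Yield = 443 / 768 x 100 = 57.7%


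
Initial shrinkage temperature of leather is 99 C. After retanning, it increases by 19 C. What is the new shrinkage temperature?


New Ts = 99 + 19 = 118 C


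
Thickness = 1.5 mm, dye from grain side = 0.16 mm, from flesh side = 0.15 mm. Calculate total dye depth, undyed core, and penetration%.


Total dyed = 0.16 + 0.15 = 0.31 mm
Undyed core = 1.5 - 0.31 = 1.19 mm
Penetration = 0.31 / 1.5 x 100 = 20.7%


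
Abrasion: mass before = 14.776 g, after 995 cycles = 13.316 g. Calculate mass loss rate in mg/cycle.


Mass loss = 14.776 - 13.316 = 1.460 g
Rate = 1.460 / 995 x 1000 = 1.467 mg/cycle


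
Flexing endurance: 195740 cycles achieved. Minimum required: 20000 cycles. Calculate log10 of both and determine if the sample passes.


Achieved: log10 = 5.29
Required: log10 = 4.30
Passes: Yes

log10(195740) = 5.29
log10(20000) = 4.30
Passes: Yes


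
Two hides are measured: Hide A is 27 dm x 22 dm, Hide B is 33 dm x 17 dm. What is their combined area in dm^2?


Hide A area = 27 x 22 = 594 dm^2
Hide B area = 33 x 17 = 561 dm^2
Total = 594 + 561 = 1155 dm^2


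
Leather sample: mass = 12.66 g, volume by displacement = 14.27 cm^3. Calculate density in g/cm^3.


0.887 g/cm^3


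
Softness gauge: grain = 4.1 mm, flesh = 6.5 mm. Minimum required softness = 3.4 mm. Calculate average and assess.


Average softness = 5.30 mm
Meets requirement: Yes

Average = (4.1 + 6.5) / 2 = 5.30 mm
Minimum = 3.4 mm
Meets requirement: Yes


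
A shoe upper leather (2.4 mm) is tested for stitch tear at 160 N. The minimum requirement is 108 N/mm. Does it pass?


STS = 160 / 2.4 = 66.7 N/mm
Minimum required: 108 N/mm
Passes: No


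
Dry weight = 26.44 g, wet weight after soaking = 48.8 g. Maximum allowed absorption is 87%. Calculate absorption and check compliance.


WA = (48.8 - 26.44) / 26.44 x 100 = 84.6%
Maximum allowed: 87%
Compliant: Yes


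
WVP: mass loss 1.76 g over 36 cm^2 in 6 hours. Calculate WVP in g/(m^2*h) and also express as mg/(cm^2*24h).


WVP = 1.76 / (36 x 6) x 10000 = 81.48 g/(m^2*h)
Mass loss in mg = 1.76 x 1000 = 1760 mg
Per cm^2 per 24h in mg: 1760 x 24 / (36 x 6) = 42240 / 216 = 195.56 mg/(cm^2*24h)


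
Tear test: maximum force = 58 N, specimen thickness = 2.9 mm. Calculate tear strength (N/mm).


20.0 N/mm

Tear strength = force / thickness
Tear = 58 / 2.9 = 20.0 N/mm


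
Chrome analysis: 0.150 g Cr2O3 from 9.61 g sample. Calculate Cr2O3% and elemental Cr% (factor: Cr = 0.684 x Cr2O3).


Cr2O3 = 1.56%
Cr = 1.07%

Cr2O3% = 0.150 / 9.61 x 100 = 1.56%
Cr% = 1.56 x 0.684 = 1.07%


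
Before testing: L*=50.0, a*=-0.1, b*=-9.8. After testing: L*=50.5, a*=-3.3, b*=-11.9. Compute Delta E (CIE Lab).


dL = 50.5 - 50.0 = 0.5
da = -3.3 - (-0.1) = -3.2
db = -11.9 - (-9.8) = -2.1
dE = sqrt((0.5)^2 + (-3.2)^2 + (-2.1)^2) = 3.86


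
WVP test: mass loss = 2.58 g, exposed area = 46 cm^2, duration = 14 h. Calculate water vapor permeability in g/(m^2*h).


WVP = mass_loss / (area x time) x 10000
WVP = 2.58 / (46 x 14) x 10000
WVP = 2.58 / 644 x 10000 = 40.06 g/(m^2*h)


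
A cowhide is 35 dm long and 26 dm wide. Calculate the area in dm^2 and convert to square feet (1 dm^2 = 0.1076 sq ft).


Area = 35 x 26 = 910 dm^2
Conversion: 910 x 0.1076 = 97.92 sq ft


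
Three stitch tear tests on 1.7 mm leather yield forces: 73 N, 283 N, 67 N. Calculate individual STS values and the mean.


STS1 = 73 / 1.7 = 42.9 N/mm
STS2 = 283 / 1.7 = 166.5 N/mm
STS3 = 67 / 1.7 = 39.4 N/mm
Mean = (42.9 + 166.5 + 39.4) / 3 = 82.9 N/mm


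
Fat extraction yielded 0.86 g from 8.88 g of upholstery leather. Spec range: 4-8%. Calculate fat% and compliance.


Fat% = 0.86 / 8.88 x 100 = 9.7%
Spec range: 4-8%
Compliant: No


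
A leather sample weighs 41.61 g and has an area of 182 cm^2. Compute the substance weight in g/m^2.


Substance weight = mass / area x 10000
SW = 41.61 / 182 x 10000
SW = 2286.3 g/m^2
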